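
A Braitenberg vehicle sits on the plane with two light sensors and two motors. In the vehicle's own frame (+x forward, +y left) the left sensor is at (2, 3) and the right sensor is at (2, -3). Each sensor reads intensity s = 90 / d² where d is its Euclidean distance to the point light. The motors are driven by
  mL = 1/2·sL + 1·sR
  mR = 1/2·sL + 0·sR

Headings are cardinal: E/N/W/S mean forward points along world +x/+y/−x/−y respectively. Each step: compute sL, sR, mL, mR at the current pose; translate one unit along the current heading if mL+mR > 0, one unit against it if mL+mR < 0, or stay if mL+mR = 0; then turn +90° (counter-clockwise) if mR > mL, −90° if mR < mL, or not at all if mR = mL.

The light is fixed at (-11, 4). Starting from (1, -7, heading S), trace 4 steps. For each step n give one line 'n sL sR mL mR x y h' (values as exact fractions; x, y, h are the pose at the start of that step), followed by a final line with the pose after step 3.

n=0: pose=(1,-7,S); sL=45/197, sR=9/25; mL=4671/9850, mR=45/394; mL+mR=2898/4925 → advance +1; mR−mL=-9/25 → turn -1·90°
n=1: pose=(1,-8,W); sL=18/65, sR=90/181; mL=7479/11765, mR=9/65; mL+mR=9108/11765 → advance +1; mR−mL=-90/181 → turn -1·90°
n=2: pose=(0,-8,N); sL=45/82, sR=45/148; mL=1755/3034, mR=45/164; mL+mR=5175/6068 → advance +1; mR−mL=-45/148 → turn -1·90°
n=3: pose=(0,-7,E); sL=90/233, sR=18/73; mL=7479/17009, mR=45/233; mL+mR=10764/17009 → advance +1; mR−mL=-18/73 → turn -1·90°

0 45/197 9/25 4671/9850 45/394 1 -7 S
1 18/65 90/181 7479/11765 9/65 1 -8 W
2 45/82 45/148 1755/3034 45/164 0 -8 N
3 90/233 18/73 7479/17009 45/233 0 -7 E
final 1 -7 S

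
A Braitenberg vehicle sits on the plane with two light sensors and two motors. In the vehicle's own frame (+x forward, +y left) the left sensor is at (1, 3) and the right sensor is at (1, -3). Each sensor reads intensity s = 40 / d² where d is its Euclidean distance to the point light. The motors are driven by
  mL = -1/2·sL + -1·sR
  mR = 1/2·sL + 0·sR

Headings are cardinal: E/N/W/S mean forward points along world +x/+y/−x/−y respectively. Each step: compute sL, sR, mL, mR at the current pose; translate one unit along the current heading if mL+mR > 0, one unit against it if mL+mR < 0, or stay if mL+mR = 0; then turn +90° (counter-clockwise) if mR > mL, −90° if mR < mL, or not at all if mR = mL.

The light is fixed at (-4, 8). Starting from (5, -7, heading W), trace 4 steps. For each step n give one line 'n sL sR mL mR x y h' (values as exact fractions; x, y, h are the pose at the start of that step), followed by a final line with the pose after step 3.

n=0: pose=(5,-7,W); sL=10/97, sR=5/26; mL=-615/2522, mR=5/97; mL+mR=-5/26 → advance -1; mR−mL=745/2522 → turn +1·90°
n=1: pose=(6,-7,S); sL=8/85, sR=8/61; mL=-924/5185, mR=4/85; mL+mR=-8/61 → advance -1; mR−mL=1168/5185 → turn +1·90°
n=2: pose=(6,-6,E); sL=20/121, sR=4/41; mL=-894/4961, mR=10/121; mL+mR=-4/41 → advance -1; mR−mL=1304/4961 → turn +1·90°
n=3: pose=(5,-6,N); sL=8/41, sR=40/313; mL=-2892/12833, mR=4/41; mL+mR=-40/313 → advance -1; mR−mL=4144/12833 → turn +1·90°

0 10/97 5/26 -615/2522 5/97 5 -7 W
1 8/85 8/61 -924/5185 4/85 6 -7 S
2 20/121 4/41 -894/4961 10/121 6 -6 E
3 8/41 40/313 -2892/12833 4/41 5 -6 N
final 5 -7 W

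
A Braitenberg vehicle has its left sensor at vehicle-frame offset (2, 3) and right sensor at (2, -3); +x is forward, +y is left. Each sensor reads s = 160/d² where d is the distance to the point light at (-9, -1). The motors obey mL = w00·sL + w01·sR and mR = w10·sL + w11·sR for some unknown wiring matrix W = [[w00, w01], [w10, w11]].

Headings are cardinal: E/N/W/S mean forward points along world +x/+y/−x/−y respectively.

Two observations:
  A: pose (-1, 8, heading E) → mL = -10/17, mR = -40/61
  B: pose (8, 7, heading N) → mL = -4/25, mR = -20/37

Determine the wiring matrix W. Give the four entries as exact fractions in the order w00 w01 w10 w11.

0 -1/2 -1 0

obs A: pose=(-1,8,E) → sL=40/61, sR=20/17, mL=-10/17, mR=-40/61
obs B: pose=(8,7,N) → sL=20/37, sR=8/25, mL=-4/25, mR=-20/37
sensor matrix S = [[40/61, 20/17], [20/37, 8/25]]; det S = -81744/191845
solve [mL_A; mL_B] = S·[w00; w01] and [mR_A; mR_B] = S·[w10; w11]:
  w00 = 0, w01 = -1/2, w10 = -1, w11 = 0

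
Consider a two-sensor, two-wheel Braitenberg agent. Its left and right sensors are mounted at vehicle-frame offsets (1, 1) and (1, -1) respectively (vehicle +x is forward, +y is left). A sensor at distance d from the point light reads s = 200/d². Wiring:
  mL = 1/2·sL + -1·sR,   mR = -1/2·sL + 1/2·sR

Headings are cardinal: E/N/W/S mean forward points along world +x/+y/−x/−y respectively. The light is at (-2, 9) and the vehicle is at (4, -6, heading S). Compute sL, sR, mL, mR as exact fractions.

left sensor world pos  = (5, -7); dL² = 305
right sensor world pos = (3, -7); dR² = 281
sL = 200/305 = 40/61
sR = 200/281 = 200/281
mL = 1/2·sL + -1·sR = -6580/17141
mR = -1/2·sL + 1/2·sR = 480/17141

40/61 200/281 -6580/17141 480/17141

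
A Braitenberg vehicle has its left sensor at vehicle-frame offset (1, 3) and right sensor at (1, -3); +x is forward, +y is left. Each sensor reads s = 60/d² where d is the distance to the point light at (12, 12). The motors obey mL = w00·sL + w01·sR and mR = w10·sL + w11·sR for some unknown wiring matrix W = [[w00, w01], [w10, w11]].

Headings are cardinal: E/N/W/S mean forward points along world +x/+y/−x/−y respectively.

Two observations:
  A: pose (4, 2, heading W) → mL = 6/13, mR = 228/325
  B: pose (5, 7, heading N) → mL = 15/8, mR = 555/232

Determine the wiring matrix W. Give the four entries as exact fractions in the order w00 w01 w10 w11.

obs A: pose=(4,2,W) → sL=6/25, sR=6/13, mL=6/13, mR=228/325
obs B: pose=(5,7,N) → sL=15/29, sR=15/8, mL=15/8, mR=555/232
sensor matrix S = [[6/25, 6/13], [15/29, 15/8]]; det S = 1593/7540
solve [mL_A; mL_B] = S·[w00; w01] and [mR_A; mR_B] = S·[w10; w11]:
  w00 = 0, w01 = 1, w10 = 1, w11 = 1

0 1 1 1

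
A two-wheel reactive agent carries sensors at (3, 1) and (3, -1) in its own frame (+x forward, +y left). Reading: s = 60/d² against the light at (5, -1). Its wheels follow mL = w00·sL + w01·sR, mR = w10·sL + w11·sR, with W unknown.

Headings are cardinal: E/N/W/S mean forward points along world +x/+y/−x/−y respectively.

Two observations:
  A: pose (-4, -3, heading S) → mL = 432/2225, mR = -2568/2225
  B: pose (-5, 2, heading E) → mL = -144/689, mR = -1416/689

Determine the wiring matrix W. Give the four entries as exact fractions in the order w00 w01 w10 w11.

1 -1 -1 -1

obs A: pose=(-4,-3,S) → sL=60/89, sR=12/25, mL=432/2225, mR=-2568/2225
obs B: pose=(-5,2,E) → sL=12/13, sR=60/53, mL=-144/689, mR=-1416/689
sensor matrix S = [[60/89, 12/25], [12/13, 60/53]]; det S = 490752/1533025
solve [mL_A; mL_B] = S·[w00; w01] and [mR_A; mR_B] = S·[w10; w11]:
  w00 = 1, w01 = -1, w10 = -1, w11 = -1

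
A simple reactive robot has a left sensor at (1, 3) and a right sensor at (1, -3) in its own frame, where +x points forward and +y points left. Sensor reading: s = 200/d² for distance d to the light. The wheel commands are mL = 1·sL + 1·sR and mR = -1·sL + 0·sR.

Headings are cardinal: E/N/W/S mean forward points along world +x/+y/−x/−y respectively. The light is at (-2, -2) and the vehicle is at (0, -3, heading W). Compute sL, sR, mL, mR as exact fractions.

200/17 40 880/17 -200/17

left sensor world pos  = (-1, -6); dL² = 17
right sensor world pos = (-1, 0); dR² = 5
sL = 200/17 = 200/17
sR = 200/5 = 40
mL = 1·sL + 1·sR = 880/17
mR = -1·sL + 0·sR = -200/17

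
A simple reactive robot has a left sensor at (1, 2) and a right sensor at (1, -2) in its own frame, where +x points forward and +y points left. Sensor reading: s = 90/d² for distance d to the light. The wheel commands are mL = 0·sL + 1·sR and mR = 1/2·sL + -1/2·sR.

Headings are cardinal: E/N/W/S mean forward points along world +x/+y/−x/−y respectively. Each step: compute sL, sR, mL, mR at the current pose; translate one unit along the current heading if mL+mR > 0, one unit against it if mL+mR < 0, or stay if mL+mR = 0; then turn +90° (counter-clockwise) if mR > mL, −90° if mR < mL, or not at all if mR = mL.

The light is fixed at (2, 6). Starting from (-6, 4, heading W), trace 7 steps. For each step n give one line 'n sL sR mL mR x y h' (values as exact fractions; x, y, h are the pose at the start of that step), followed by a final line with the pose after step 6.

0 90/97 10/9 10/9 -80/873 -6 4 W
1 45/61 9/5 9/5 -162/305 -7 4 N
2 18/13 90/73 90/73 72/949 -7 5 E
3 9/4 45/52 45/52 9/13 -6 5 S
4 90/97 10/9 10/9 -80/873 -6 4 W
5 45/61 9/5 9/5 -162/305 -7 4 N
6 18/13 90/73 90/73 72/949 -7 5 E
final -6 5 S

n=0: pose=(-6,4,W); sL=90/97, sR=10/9; mL=10/9, mR=-80/873; mL+mR=890/873 → advance +1; mR−mL=-350/291 → turn -1·90°
n=1: pose=(-7,4,N); sL=45/61, sR=9/5; mL=9/5, mR=-162/305; mL+mR=387/305 → advance +1; mR−mL=-711/305 → turn -1·90°
n=2: pose=(-7,5,E); sL=18/13, sR=90/73; mL=90/73, mR=72/949; mL+mR=1242/949 → advance +1; mR−mL=-1098/949 → turn -1·90°
n=3: pose=(-6,5,S); sL=9/4, sR=45/52; mL=45/52, mR=9/13; mL+mR=81/52 → advance +1; mR−mL=-9/52 → turn -1·90°
n=4: pose=(-6,4,W); sL=90/97, sR=10/9; mL=10/9, mR=-80/873; mL+mR=890/873 → advance +1; mR−mL=-350/291 → turn -1·90°
n=5: pose=(-7,4,N); sL=45/61, sR=9/5; mL=9/5, mR=-162/305; mL+mR=387/305 → advance +1; mR−mL=-711/305 → turn -1·90°
n=6: pose=(-7,5,E); sL=18/13, sR=90/73; mL=90/73, mR=72/949; mL+mR=1242/949 → advance +1; mR−mL=-1098/949 → turn -1·90°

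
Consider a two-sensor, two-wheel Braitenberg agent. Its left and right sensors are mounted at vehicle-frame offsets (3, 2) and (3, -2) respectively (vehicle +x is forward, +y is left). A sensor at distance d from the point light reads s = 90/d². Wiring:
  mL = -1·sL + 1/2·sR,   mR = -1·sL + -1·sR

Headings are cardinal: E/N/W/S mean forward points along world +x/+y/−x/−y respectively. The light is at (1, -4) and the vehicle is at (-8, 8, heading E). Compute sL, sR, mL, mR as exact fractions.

45/116 45/68 -225/3944 -1035/986

left sensor world pos  = (-5, 10); dL² = 232
right sensor world pos = (-5, 6); dR² = 136
sL = 90/232 = 45/116
sR = 90/136 = 45/68
mL = -1·sL + 1/2·sR = -225/3944
mR = -1·sL + -1·sR = -1035/986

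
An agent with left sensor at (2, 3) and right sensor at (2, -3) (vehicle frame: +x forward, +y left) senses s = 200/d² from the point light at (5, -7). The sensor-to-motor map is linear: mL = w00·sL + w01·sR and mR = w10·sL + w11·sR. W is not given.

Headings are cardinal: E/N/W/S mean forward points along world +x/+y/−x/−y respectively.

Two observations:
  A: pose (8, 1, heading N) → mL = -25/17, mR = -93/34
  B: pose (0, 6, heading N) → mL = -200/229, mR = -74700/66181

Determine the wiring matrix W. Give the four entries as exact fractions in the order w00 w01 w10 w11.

obs A: pose=(8,1,N) → sL=2, sR=25/17, mL=-25/17, mR=-93/34
obs B: pose=(0,6,N) → sL=200/289, sR=200/229, mL=-200/229, mR=-74700/66181
sensor matrix S = [[2, 25/17], [200/289, 200/229]]; det S = 820200/1125077
solve [mL_A; mL_B] = S·[w00; w01] and [mR_A; mR_B] = S·[w10; w11]:
  w00 = 0, w01 = -1, w10 = -1, w11 = -1/2

0 -1 -1 -1/2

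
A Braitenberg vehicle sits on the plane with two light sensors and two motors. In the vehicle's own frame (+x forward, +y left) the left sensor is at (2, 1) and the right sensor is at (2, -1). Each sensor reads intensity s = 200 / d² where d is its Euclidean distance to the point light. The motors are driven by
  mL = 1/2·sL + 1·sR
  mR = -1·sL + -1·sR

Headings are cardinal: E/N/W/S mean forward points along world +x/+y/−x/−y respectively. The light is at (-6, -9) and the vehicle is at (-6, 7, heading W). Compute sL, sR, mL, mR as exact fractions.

200/229 200/293 75100/67097 -104400/67097

left sensor world pos  = (-8, 6); dL² = 229
right sensor world pos = (-8, 8); dR² = 293
sL = 200/229 = 200/229
sR = 200/293 = 200/293
mL = 1/2·sL + 1·sR = 75100/67097
mR = -1·sL + -1·sR = -104400/67097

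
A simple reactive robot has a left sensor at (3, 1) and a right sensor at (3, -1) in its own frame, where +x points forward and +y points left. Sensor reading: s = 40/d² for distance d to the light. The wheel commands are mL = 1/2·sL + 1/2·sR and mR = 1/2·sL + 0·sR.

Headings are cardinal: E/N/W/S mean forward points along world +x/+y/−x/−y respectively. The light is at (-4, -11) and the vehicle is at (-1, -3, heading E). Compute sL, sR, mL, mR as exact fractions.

40/117 8/17 808/1989 20/117

left sensor world pos  = (2, -2); dL² = 117
right sensor world pos = (2, -4); dR² = 85
sL = 40/117 = 40/117
sR = 40/85 = 8/17
mL = 1/2·sL + 1/2·sR = 808/1989
mR = 1/2·sL + 0·sR = 20/117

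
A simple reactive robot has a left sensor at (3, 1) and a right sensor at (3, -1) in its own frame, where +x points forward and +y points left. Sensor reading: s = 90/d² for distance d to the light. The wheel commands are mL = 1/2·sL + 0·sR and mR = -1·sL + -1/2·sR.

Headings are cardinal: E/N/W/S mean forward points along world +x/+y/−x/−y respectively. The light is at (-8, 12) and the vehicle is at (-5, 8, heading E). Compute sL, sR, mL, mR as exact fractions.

2 90/61 1 -167/61

left sensor world pos  = (-2, 9); dL² = 45
right sensor world pos = (-2, 7); dR² = 61
sL = 90/45 = 2
sR = 90/61 = 90/61
mL = 1/2·sL + 0·sR = 1
mR = -1·sL + -1/2·sR = -167/61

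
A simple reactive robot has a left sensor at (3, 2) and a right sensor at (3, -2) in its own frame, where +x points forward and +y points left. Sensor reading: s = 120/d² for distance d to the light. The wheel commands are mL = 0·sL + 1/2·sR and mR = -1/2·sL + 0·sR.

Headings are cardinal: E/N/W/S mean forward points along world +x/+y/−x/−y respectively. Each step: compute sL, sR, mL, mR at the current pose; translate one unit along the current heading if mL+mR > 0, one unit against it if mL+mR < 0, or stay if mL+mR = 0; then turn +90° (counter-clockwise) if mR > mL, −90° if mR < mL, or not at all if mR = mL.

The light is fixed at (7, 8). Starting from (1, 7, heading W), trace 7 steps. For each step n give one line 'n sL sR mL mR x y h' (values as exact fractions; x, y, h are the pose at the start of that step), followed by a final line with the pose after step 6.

n=0: pose=(1,7,W); sL=4/3, sR=60/41; mL=30/41, mR=-2/3; mL+mR=8/123 → advance +1; mR−mL=-172/123 → turn -1·90°
n=1: pose=(0,7,N); sL=24/17, sR=120/29; mL=60/29, mR=-12/17; mL+mR=672/493 → advance +1; mR−mL=-1368/493 → turn -1·90°
n=2: pose=(0,8,E); sL=6, sR=6; mL=3, mR=-3; mL+mR=0 → advance +0; mR−mL=-6 → turn -1·90°
n=3: pose=(0,8,S); sL=60/17, sR=4/3; mL=2/3, mR=-30/17; mL+mR=-56/51 → advance -1; mR−mL=-124/51 → turn -1·90°
n=4: pose=(0,9,W); sL=120/101, sR=120/109; mL=60/109, mR=-60/101; mL+mR=-480/11009 → advance -1; mR−mL=-12600/11009 → turn -1·90°
n=5: pose=(1,9,N); sL=3/2, sR=15/4; mL=15/8, mR=-3/4; mL+mR=9/8 → advance +1; mR−mL=-21/8 → turn -1·90°
n=6: pose=(1,10,E); sL=24/5, sR=40/3; mL=20/3, mR=-12/5; mL+mR=64/15 → advance +1; mR−mL=-136/15 → turn -1·90°

0 4/3 60/41 30/41 -2/3 1 7 W
1 24/17 120/29 60/29 -12/17 0 7 N
2 6 6 3 -3 0 8 E
3 60/17 4/3 2/3 -30/17 0 8 S
4 120/101 120/109 60/109 -60/101 0 9 W
5 3/2 15/4 15/8 -3/4 1 9 N
6 24/5 40/3 20/3 -12/5 1 10 E
final 2 10 S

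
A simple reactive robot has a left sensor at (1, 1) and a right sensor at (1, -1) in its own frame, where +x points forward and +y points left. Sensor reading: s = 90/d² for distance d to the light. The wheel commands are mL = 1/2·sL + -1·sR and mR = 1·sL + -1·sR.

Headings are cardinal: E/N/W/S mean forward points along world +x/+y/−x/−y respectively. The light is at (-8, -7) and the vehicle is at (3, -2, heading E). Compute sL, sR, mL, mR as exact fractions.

left sensor world pos  = (4, -1); dL² = 180
right sensor world pos = (4, -3); dR² = 160
sL = 90/180 = 1/2
sR = 90/160 = 9/16
mL = 1/2·sL + -1·sR = -5/16
mR = 1·sL + -1·sR = -1/16

1/2 9/16 -5/16 -1/16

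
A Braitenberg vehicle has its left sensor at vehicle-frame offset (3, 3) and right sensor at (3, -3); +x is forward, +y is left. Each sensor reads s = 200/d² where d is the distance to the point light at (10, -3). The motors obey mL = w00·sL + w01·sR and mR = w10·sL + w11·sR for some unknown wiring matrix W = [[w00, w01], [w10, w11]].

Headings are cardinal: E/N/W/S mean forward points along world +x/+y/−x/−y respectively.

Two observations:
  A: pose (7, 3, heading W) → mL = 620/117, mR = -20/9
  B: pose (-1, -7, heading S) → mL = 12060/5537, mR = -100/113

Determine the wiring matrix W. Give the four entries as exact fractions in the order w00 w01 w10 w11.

1 1/2 -1/2 0

obs A: pose=(7,3,W) → sL=40/9, sR=200/117, mL=620/117, mR=-20/9
obs B: pose=(-1,-7,S) → sL=200/113, sR=40/49, mL=12060/5537, mR=-100/113
sensor matrix S = [[40/9, 200/117], [200/113, 40/49]]; det S = 390400/647829
solve [mL_A; mL_B] = S·[w00; w01] and [mR_A; mR_B] = S·[w10; w11]:
  w00 = 1, w01 = 1/2, w10 = -1/2, w11 = 0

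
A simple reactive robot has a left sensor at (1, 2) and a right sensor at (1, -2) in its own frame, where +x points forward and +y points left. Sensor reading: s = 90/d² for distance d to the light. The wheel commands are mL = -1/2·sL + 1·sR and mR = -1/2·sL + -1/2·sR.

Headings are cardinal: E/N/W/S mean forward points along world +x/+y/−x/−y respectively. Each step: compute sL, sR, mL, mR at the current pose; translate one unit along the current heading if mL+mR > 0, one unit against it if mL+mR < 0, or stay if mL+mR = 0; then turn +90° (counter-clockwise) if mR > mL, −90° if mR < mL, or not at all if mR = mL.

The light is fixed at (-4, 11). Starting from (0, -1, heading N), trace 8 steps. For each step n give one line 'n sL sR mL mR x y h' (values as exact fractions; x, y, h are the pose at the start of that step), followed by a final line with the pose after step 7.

0 18/25 90/157 837/3925 -2538/3925 0 -1 N
1 45/73 9/25 189/3650 -891/1825 0 -2 E
2 90/221 90/197 11025/43537 -18810/43537 -1 -2 S
3 9/20 45/52 333/520 -171/260 -1 -1 W
4 18/25 90/157 837/3925 -2538/3925 0 -1 N
5 45/73 9/25 189/3650 -891/1825 0 -2 E
6 90/221 90/197 11025/43537 -18810/43537 -1 -2 S
7 9/20 45/52 333/520 -171/260 -1 -1 W
final 0 -1 N

n=0: pose=(0,-1,N); sL=18/25, sR=90/157; mL=837/3925, mR=-2538/3925; mL+mR=-1701/3925 → advance -1; mR−mL=-135/157 → turn -1·90°
n=1: pose=(0,-2,E); sL=45/73, sR=9/25; mL=189/3650, mR=-891/1825; mL+mR=-1593/3650 → advance -1; mR−mL=-27/50 → turn -1·90°
n=2: pose=(-1,-2,S); sL=90/221, sR=90/197; mL=11025/43537, mR=-18810/43537; mL+mR=-7785/43537 → advance -1; mR−mL=-135/197 → turn -1·90°
n=3: pose=(-1,-1,W); sL=9/20, sR=45/52; mL=333/520, mR=-171/260; mL+mR=-9/520 → advance -1; mR−mL=-135/104 → turn -1·90°
n=4: pose=(0,-1,N); sL=18/25, sR=90/157; mL=837/3925, mR=-2538/3925; mL+mR=-1701/3925 → advance -1; mR−mL=-135/157 → turn -1·90°
n=5: pose=(0,-2,E); sL=45/73, sR=9/25; mL=189/3650, mR=-891/1825; mL+mR=-1593/3650 → advance -1; mR−mL=-27/50 → turn -1·90°
n=6: pose=(-1,-2,S); sL=90/221, sR=90/197; mL=11025/43537, mR=-18810/43537; mL+mR=-7785/43537 → advance -1; mR−mL=-135/197 → turn -1·90°
n=7: pose=(-1,-1,W); sL=9/20, sR=45/52; mL=333/520, mR=-171/260; mL+mR=-9/520 → advance -1; mR−mL=-135/104 → turn -1·90°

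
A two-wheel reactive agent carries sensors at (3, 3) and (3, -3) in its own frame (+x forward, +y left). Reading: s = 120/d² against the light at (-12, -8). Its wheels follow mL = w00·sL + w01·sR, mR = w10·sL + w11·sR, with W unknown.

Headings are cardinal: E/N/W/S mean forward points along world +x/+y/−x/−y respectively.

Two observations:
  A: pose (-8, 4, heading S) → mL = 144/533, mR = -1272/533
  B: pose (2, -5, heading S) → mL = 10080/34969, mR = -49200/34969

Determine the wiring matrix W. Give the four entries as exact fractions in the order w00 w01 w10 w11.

obs A: pose=(-8,4,S) → sL=12/13, sR=60/41, mL=144/533, mR=-1272/533
obs B: pose=(2,-5,S) → sL=120/289, sR=120/121, mL=10080/34969, mR=-49200/34969
sensor matrix S = [[12/13, 60/41], [120/289, 120/121]]; det S = 5736960/18638477
solve [mL_A; mL_B] = S·[w00; w01] and [mR_A; mR_B] = S·[w10; w11]:
  w00 = -1/2, w01 = 1/2, w10 = -1, w11 = -1

-1/2 1/2 -1 -1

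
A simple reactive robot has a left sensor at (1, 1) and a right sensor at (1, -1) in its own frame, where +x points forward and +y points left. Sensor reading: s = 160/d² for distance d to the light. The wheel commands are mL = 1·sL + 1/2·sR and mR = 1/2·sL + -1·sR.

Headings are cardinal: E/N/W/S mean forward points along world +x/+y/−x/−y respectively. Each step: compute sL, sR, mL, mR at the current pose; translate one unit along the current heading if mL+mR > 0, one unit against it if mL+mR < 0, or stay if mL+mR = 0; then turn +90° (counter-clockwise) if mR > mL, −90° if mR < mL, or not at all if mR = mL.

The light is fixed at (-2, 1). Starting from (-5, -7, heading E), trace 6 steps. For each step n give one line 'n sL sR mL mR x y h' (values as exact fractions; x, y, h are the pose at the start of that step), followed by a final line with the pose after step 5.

0 160/53 32/17 3568/901 -336/901 -5 -7 E
1 80/41 16/9 1048/369 -296/369 -4 -7 S
2 160/109 160/73 20400/7957 -11600/7957 -4 -8 W
3 2 40/17 54/17 -23/17 -5 -8 N
4 160/53 32/17 3568/901 -336/901 -5 -7 E
5 80/41 16/9 1048/369 -296/369 -4 -7 S
final -4 -8 W

n=0: pose=(-5,-7,E); sL=160/53, sR=32/17; mL=3568/901, mR=-336/901; mL+mR=3232/901 → advance +1; mR−mL=-3904/901 → turn -1·90°
n=1: pose=(-4,-7,S); sL=80/41, sR=16/9; mL=1048/369, mR=-296/369; mL+mR=752/369 → advance +1; mR−mL=-448/123 → turn -1·90°
n=2: pose=(-4,-8,W); sL=160/109, sR=160/73; mL=20400/7957, mR=-11600/7957; mL+mR=8800/7957 → advance +1; mR−mL=-32000/7957 → turn -1·90°
n=3: pose=(-5,-8,N); sL=2, sR=40/17; mL=54/17, mR=-23/17; mL+mR=31/17 → advance +1; mR−mL=-77/17 → turn -1·90°
n=4: pose=(-5,-7,E); sL=160/53, sR=32/17; mL=3568/901, mR=-336/901; mL+mR=3232/901 → advance +1; mR−mL=-3904/901 → turn -1·90°
n=5: pose=(-4,-7,S); sL=80/41, sR=16/9; mL=1048/369, mR=-296/369; mL+mR=752/369 → advance +1; mR−mL=-448/123 → turn -1·90°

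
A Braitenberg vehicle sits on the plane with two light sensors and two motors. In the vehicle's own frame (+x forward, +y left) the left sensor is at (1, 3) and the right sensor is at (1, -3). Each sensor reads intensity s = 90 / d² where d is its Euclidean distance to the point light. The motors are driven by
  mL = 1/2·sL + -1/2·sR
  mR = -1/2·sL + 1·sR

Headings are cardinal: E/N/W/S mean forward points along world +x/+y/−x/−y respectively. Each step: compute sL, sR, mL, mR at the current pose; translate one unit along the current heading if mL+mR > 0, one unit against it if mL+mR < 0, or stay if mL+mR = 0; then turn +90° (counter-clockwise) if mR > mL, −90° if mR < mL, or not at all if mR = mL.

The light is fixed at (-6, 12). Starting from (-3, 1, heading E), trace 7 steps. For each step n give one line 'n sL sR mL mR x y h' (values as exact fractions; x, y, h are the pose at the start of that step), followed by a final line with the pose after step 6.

0 9/8 45/106 297/848 -117/848 -3 1 E
1 90/193 18/29 -432/5597 2169/5597 -2 1 S
2 45/53 9/25 324/1325 -171/2650 -2 0 E
3 90/233 90/173 -2700/40309 13185/40309 -1 0 S
4 45/68 45/146 1755/9928 -225/9928 -1 -1 E
5 90/277 18/41 -648/11357 3141/11357 0 -1 S
6 9/17 45/169 378/2873 9/5746 0 -2 E
final 1 -2 S

n=0: pose=(-3,1,E); sL=9/8, sR=45/106; mL=297/848, mR=-117/848; mL+mR=45/212 → advance +1; mR−mL=-207/424 → turn -1·90°
n=1: pose=(-2,1,S); sL=90/193, sR=18/29; mL=-432/5597, mR=2169/5597; mL+mR=9/29 → advance +1; mR−mL=2601/5597 → turn +1·90°
n=2: pose=(-2,0,E); sL=45/53, sR=9/25; mL=324/1325, mR=-171/2650; mL+mR=9/50 → advance +1; mR−mL=-819/2650 → turn -1·90°
n=3: pose=(-1,0,S); sL=90/233, sR=90/173; mL=-2700/40309, mR=13185/40309; mL+mR=45/173 → advance +1; mR−mL=15885/40309 → turn +1·90°
n=4: pose=(-1,-1,E); sL=45/68, sR=45/146; mL=1755/9928, mR=-225/9928; mL+mR=45/292 → advance +1; mR−mL=-495/2482 → turn -1·90°
n=5: pose=(0,-1,S); sL=90/277, sR=18/41; mL=-648/11357, mR=3141/11357; mL+mR=9/41 → advance +1; mR−mL=3789/11357 → turn +1·90°
n=6: pose=(0,-2,E); sL=9/17, sR=45/169; mL=378/2873, mR=9/5746; mL+mR=45/338 → advance +1; mR−mL=-747/5746 → turn -1·90°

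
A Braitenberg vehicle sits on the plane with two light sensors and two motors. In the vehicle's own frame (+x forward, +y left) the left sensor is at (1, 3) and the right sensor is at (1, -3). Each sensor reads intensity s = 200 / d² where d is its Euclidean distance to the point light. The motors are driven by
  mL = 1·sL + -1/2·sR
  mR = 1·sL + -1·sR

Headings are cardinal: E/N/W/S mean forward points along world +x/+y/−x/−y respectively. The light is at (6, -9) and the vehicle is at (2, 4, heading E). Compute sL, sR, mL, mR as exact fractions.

left sensor world pos  = (3, 7); dL² = 265
right sensor world pos = (3, 1); dR² = 109
sL = 200/265 = 40/53
sR = 200/109 = 200/109
mL = 1·sL + -1/2·sR = -940/5777
mR = 1·sL + -1·sR = -6240/5777

40/53 200/109 -940/5777 -6240/5777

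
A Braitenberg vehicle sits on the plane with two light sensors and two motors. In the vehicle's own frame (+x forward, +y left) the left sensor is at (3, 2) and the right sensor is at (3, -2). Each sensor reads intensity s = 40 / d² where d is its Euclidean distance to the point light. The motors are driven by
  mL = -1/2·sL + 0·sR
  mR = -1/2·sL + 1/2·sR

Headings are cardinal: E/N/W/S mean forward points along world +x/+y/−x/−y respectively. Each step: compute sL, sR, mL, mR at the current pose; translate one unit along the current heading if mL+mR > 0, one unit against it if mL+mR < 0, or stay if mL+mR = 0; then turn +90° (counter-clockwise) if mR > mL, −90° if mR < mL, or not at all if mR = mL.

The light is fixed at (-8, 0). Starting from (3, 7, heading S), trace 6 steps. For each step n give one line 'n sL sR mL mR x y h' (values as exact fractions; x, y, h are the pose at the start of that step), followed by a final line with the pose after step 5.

0 8/37 40/97 -4/37 352/3589 3 7 S
1 5/37 5/29 -5/74 20/1073 3 8 E
2 8/37 8/53 -4/37 -64/1961 2 8 N
3 20/37 4/13 -10/37 -56/481 2 7 W
4 8/37 40/97 -4/37 352/3589 3 7 S
5 5/37 5/29 -5/74 20/1073 3 8 E
final 2 8 N

n=0: pose=(3,7,S); sL=8/37, sR=40/97; mL=-4/37, mR=352/3589; mL+mR=-36/3589 → advance -1; mR−mL=20/97 → turn +1·90°
n=1: pose=(3,8,E); sL=5/37, sR=5/29; mL=-5/74, mR=20/1073; mL+mR=-105/2146 → advance -1; mR−mL=5/58 → turn +1·90°
n=2: pose=(2,8,N); sL=8/37, sR=8/53; mL=-4/37, mR=-64/1961; mL+mR=-276/1961 → advance -1; mR−mL=4/53 → turn +1·90°
n=3: pose=(2,7,W); sL=20/37, sR=4/13; mL=-10/37, mR=-56/481; mL+mR=-186/481 → advance -1; mR−mL=2/13 → turn +1·90°
n=4: pose=(3,7,S); sL=8/37, sR=40/97; mL=-4/37, mR=352/3589; mL+mR=-36/3589 → advance -1; mR−mL=20/97 → turn +1·90°
n=5: pose=(3,8,E); sL=5/37, sR=5/29; mL=-5/74, mR=20/1073; mL+mR=-105/2146 → advance -1; mR−mL=5/58 → turn +1·90°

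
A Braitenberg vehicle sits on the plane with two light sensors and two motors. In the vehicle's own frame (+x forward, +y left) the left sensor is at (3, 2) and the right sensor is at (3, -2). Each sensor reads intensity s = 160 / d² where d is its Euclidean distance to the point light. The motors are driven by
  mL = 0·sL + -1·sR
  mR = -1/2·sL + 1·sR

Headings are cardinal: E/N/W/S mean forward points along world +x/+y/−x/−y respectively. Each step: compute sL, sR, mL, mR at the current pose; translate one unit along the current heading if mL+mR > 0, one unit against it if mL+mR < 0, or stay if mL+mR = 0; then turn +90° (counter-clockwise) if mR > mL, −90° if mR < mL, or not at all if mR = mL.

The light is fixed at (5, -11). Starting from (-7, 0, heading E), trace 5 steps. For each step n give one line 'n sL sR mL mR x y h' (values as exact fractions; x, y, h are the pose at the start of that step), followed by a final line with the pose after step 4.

0 16/25 80/81 -80/81 1352/2025 -7 0 E
1 160/421 160/317 -160/317 42000/133457 -8 0 N
2 1/2 2/5 -2/5 3/20 -8 -1 W
3 160/149 32/49 -32/49 848/7301 -7 -1 S
4 16/25 80/81 -80/81 1352/2025 -7 0 E
final -8 0 N

n=0: pose=(-7,0,E); sL=16/25, sR=80/81; mL=-80/81, mR=1352/2025; mL+mR=-8/25 → advance -1; mR−mL=3352/2025 → turn +1·90°
n=1: pose=(-8,0,N); sL=160/421, sR=160/317; mL=-160/317, mR=42000/133457; mL+mR=-80/421 → advance -1; mR−mL=109360/133457 → turn +1·90°
n=2: pose=(-8,-1,W); sL=1/2, sR=2/5; mL=-2/5, mR=3/20; mL+mR=-1/4 → advance -1; mR−mL=11/20 → turn +1·90°
n=3: pose=(-7,-1,S); sL=160/149, sR=32/49; mL=-32/49, mR=848/7301; mL+mR=-80/149 → advance -1; mR−mL=5616/7301 → turn +1·90°
n=4: pose=(-7,0,E); sL=16/25, sR=80/81; mL=-80/81, mR=1352/2025; mL+mR=-8/25 → advance -1; mR−mL=3352/2025 → turn +1·90°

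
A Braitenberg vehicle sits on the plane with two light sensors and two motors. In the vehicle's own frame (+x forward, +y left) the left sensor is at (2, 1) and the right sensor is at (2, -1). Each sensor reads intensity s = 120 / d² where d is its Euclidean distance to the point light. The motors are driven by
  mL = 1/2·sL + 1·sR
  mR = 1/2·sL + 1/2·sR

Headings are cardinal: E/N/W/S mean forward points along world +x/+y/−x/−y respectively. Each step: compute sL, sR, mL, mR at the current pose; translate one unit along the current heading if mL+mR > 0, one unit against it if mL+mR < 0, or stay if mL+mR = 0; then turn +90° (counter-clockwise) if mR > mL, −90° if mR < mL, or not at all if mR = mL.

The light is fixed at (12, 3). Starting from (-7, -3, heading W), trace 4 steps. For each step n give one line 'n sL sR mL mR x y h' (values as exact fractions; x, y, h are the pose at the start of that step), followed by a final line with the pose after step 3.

0 12/49 60/233 4338/11417 2868/11417 -7 -3 W
1 120/457 120/377 77460/172289 50040/172289 -8 -3 N
2 6/17 1/3 26/51 35/102 -8 -2 E
3 120/373 120/449 71700/167477 49320/167477 -7 -2 S
final -7 -3 W

n=0: pose=(-7,-3,W); sL=12/49, sR=60/233; mL=4338/11417, mR=2868/11417; mL+mR=7206/11417 → advance +1; mR−mL=-30/233 → turn -1·90°
n=1: pose=(-8,-3,N); sL=120/457, sR=120/377; mL=77460/172289, mR=50040/172289; mL+mR=127500/172289 → advance +1; mR−mL=-60/377 → turn -1·90°
n=2: pose=(-8,-2,E); sL=6/17, sR=1/3; mL=26/51, mR=35/102; mL+mR=29/34 → advance +1; mR−mL=-1/6 → turn -1·90°
n=3: pose=(-7,-2,S); sL=120/373, sR=120/449; mL=71700/167477, mR=49320/167477; mL+mR=121020/167477 → advance +1; mR−mL=-60/449 → turn -1·90°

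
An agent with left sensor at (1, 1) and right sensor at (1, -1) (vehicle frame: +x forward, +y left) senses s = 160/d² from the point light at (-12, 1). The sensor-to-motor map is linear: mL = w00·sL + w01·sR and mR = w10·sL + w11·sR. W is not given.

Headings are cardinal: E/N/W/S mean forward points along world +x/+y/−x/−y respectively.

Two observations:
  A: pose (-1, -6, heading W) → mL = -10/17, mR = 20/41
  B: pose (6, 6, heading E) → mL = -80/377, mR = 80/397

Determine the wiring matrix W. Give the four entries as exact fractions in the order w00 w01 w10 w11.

0 -1/2 1/2 0

obs A: pose=(-1,-6,W) → sL=40/41, sR=20/17, mL=-10/17, mR=20/41
obs B: pose=(6,6,E) → sL=160/397, sR=160/377, mL=-80/377, mR=80/397
sensor matrix S = [[40/41, 20/17], [160/397, 160/377]]; det S = -6268800/104319293
solve [mL_A; mL_B] = S·[w00; w01] and [mR_A; mR_B] = S·[w10; w11]:
  w00 = 0, w01 = -1/2, w10 = 1/2, w11 = 0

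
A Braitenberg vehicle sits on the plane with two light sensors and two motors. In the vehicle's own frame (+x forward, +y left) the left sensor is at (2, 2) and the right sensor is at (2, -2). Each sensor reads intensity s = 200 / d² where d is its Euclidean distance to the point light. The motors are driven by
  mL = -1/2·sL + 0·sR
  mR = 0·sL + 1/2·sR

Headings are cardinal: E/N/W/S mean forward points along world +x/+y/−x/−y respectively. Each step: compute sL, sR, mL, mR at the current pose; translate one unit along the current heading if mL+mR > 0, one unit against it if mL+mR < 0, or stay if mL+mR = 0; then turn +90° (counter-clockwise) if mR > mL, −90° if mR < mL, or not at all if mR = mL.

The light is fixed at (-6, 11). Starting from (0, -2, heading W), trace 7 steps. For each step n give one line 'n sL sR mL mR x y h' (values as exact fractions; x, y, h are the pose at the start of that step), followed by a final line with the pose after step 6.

n=0: pose=(0,-2,W); sL=200/241, sR=200/137; mL=-100/241, mR=100/137; mL+mR=10400/33017 → advance +1; mR−mL=37800/33017 → turn +1·90°
n=1: pose=(-1,-2,S); sL=100/137, sR=100/117; mL=-50/137, mR=50/117; mL+mR=1000/16029 → advance +1; mR−mL=12700/16029 → turn +1·90°
n=2: pose=(-1,-3,E); sL=200/193, sR=40/61; mL=-100/193, mR=20/61; mL+mR=-2240/11773 → advance -1; mR−mL=9960/11773 → turn +1·90°
n=3: pose=(-2,-3,N); sL=50/37, sR=10/9; mL=-25/37, mR=5/9; mL+mR=-40/333 → advance -1; mR−mL=410/333 → turn +1·90°
n=4: pose=(-2,-4,W); sL=200/293, sR=200/173; mL=-100/293, mR=100/173; mL+mR=12000/50689 → advance +1; mR−mL=46600/50689 → turn +1·90°
n=5: pose=(-3,-4,S); sL=100/157, sR=20/29; mL=-50/157, mR=10/29; mL+mR=120/4553 → advance +1; mR−mL=3020/4553 → turn +1·90°
n=6: pose=(-3,-5,E); sL=200/221, sR=200/349; mL=-100/221, mR=100/349; mL+mR=-12800/77129 → advance -1; mR−mL=57000/77129 → turn +1·90°

0 200/241 200/137 -100/241 100/137 0 -2 W
1 100/137 100/117 -50/137 50/117 -1 -2 S
2 200/193 40/61 -100/193 20/61 -1 -3 E
3 50/37 10/9 -25/37 5/9 -2 -3 N
4 200/293 200/173 -100/293 100/173 -2 -4 W
5 100/157 20/29 -50/157 10/29 -3 -4 S
6 200/221 200/349 -100/221 100/349 -3 -5 E
final -4 -5 N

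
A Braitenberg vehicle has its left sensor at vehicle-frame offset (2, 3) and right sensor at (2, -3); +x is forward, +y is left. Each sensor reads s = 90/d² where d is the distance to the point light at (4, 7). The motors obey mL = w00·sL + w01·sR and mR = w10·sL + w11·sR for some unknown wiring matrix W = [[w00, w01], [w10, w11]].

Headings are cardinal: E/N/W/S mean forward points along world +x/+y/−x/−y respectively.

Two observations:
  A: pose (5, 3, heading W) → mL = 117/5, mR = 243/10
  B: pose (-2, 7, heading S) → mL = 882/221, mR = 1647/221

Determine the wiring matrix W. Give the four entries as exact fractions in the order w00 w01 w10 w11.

obs A: pose=(5,3,W) → sL=9/5, sR=45, mL=117/5, mR=243/10
obs B: pose=(-2,7,S) → sL=90/13, sR=18/17, mL=882/221, mR=1647/221
sensor matrix S = [[9/5, 45], [90/13, 18/17]]; det S = -342144/1105
solve [mL_A; mL_B] = S·[w00; w01] and [mR_A; mR_B] = S·[w10; w11]:
  w00 = 1/2, w01 = 1/2, w10 = 1, w11 = 1/2

1/2 1/2 1 1/2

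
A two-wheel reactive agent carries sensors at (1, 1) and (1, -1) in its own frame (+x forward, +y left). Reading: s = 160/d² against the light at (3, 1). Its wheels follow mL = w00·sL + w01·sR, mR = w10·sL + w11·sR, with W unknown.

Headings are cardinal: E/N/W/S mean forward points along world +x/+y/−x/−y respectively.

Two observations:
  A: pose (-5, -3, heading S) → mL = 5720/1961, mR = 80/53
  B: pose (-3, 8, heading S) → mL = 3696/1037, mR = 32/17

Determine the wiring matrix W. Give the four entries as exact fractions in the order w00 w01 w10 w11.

1 1/2 0 1

obs A: pose=(-5,-3,S) → sL=80/37, sR=80/53, mL=5720/1961, mR=80/53
obs B: pose=(-3,8,S) → sL=160/61, sR=32/17, mL=3696/1037, mR=32/17
sensor matrix S = [[80/37, 80/53], [160/61, 32/17]]; det S = 225280/2033557
solve [mL_A; mL_B] = S·[w00; w01] and [mR_A; mR_B] = S·[w10; w11]:
  w00 = 1, w01 = 1/2, w10 = 0, w11 = 1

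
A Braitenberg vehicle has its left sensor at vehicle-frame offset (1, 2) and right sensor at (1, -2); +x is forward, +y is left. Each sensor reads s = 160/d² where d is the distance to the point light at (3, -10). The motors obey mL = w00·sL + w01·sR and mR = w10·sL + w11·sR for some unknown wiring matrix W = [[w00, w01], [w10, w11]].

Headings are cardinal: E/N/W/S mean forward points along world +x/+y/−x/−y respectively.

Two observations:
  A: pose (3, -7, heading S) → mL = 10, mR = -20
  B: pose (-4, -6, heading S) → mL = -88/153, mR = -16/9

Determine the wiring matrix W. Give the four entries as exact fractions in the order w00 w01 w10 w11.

obs A: pose=(3,-7,S) → sL=20, sR=20, mL=10, mR=-20
obs B: pose=(-4,-6,S) → sL=80/17, sR=16/9, mL=-88/153, mR=-16/9
sensor matrix S = [[20, 20], [80/17, 16/9]]; det S = -8960/153
solve [mL_A; mL_B] = S·[w00; w01] and [mR_A; mR_B] = S·[w10; w11]:
  w00 = -1/2, w01 = 1, w10 = 0, w11 = -1

-1/2 1 0 -1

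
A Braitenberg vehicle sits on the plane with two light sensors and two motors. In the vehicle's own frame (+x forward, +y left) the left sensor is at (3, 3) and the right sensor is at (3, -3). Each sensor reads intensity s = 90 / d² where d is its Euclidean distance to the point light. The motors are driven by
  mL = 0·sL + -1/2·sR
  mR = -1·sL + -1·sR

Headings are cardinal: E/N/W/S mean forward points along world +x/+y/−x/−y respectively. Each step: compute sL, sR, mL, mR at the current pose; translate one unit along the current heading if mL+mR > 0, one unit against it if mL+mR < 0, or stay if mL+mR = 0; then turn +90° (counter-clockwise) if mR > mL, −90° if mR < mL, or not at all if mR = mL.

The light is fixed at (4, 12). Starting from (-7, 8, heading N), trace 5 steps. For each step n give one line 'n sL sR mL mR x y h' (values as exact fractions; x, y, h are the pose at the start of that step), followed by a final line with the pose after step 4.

n=0: pose=(-7,8,N); sL=90/197, sR=18/13; mL=-9/13, mR=-4716/2561; mL+mR=-6489/2561 → advance -1; mR−mL=-2943/2561 → turn -1·90°
n=1: pose=(-7,7,E); sL=45/34, sR=45/64; mL=-45/128, mR=-2205/1088; mL+mR=-5175/2176 → advance -1; mR−mL=-3645/2176 → turn -1·90°
n=2: pose=(-8,7,S); sL=18/29, sR=90/289; mL=-45/289, mR=-7812/8381; mL+mR=-9117/8381 → advance -1; mR−mL=-6507/8381 → turn -1·90°
n=3: pose=(-8,8,W); sL=45/137, sR=45/113; mL=-45/226, mR=-11250/15481; mL+mR=-28665/30962 → advance -1; mR−mL=-16335/30962 → turn -1·90°
n=4: pose=(-7,8,N); sL=90/197, sR=18/13; mL=-9/13, mR=-4716/2561; mL+mR=-6489/2561 → advance -1; mR−mL=-2943/2561 → turn -1·90°

0 90/197 18/13 -9/13 -4716/2561 -7 8 N
1 45/34 45/64 -45/128 -2205/1088 -7 7 E
2 18/29 90/289 -45/289 -7812/8381 -8 7 S
3 45/137 45/113 -45/226 -11250/15481 -8 8 W
4 90/197 18/13 -9/13 -4716/2561 -7 8 N
final -7 7 E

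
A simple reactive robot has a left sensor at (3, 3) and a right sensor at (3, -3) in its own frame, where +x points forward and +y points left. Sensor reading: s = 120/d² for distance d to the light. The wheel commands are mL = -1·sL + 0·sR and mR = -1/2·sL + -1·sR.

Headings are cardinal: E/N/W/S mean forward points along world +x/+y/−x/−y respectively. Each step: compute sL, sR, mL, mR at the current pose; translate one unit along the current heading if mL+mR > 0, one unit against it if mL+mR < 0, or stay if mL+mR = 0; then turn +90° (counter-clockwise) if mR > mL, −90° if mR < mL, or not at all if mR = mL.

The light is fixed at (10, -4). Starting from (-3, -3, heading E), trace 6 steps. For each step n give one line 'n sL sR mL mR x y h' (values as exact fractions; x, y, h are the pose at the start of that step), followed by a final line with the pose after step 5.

n=0: pose=(-3,-3,E); sL=30/29, sR=15/13; mL=-30/29, mR=-630/377; mL+mR=-1020/377 → advance -1; mR−mL=-240/377 → turn -1·90°
n=1: pose=(-4,-3,S); sL=24/25, sR=120/293; mL=-24/25, mR=-6516/7325; mL+mR=-13548/7325 → advance -1; mR−mL=516/7325 → turn +1·90°
n=2: pose=(-4,-2,E); sL=60/73, sR=60/61; mL=-60/73, mR=-6210/4453; mL+mR=-9870/4453 → advance -1; mR−mL=-2550/4453 → turn -1·90°
n=3: pose=(-5,-2,S); sL=24/29, sR=24/65; mL=-24/29, mR=-1476/1885; mL+mR=-3036/1885 → advance -1; mR−mL=84/1885 → turn +1·90°
n=4: pose=(-5,-1,E); sL=2/3, sR=5/6; mL=-2/3, mR=-7/6; mL+mR=-11/6 → advance -1; mR−mL=-1/2 → turn -1·90°
n=5: pose=(-6,-1,S); sL=120/169, sR=120/361; mL=-120/169, mR=-41940/61009; mL+mR=-85260/61009 → advance -1; mR−mL=1380/61009 → turn +1·90°

0 30/29 15/13 -30/29 -630/377 -3 -3 E
1 24/25 120/293 -24/25 -6516/7325 -4 -3 S
2 60/73 60/61 -60/73 -6210/4453 -4 -2 E
3 24/29 24/65 -24/29 -1476/1885 -5 -2 S
4 2/3 5/6 -2/3 -7/6 -5 -1 E
5 120/169 120/361 -120/169 -41940/61009 -6 -1 S
final -6 0 E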